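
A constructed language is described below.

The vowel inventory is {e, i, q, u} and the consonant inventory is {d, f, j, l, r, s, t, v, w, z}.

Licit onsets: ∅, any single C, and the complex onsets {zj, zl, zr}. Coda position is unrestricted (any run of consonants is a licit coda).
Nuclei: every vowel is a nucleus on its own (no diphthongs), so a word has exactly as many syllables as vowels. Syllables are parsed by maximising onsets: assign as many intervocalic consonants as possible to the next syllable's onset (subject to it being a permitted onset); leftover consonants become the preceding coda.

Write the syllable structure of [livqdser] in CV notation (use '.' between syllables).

CV.CVC.CVC

The vowels are i, q, e — 3 nuclei, so 3 syllables.
V1 /i/ – V2 /q/: just /v/ — single C goes to the following onset.
V2 /q/ – V3 /e/: /ds/ splits as /d/ + /s/ (/s/ is the longest suffix that is a licit onset).
Syllabification: li.vqd.ser.
Mapping each syllable to C/V: /li/ → CV, /vqd/ → CVC, /ser/ → CVC.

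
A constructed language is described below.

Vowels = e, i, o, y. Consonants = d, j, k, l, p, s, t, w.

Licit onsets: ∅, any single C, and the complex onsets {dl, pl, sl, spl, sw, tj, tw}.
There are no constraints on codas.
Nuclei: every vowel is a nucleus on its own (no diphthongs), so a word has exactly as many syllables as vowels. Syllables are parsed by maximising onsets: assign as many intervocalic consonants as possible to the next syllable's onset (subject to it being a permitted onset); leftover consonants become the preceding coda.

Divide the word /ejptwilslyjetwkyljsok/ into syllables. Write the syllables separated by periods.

ejp.twil.sly.jetw.kylj.sok

Vowels present: e, i, y, e, y, o; each is a nucleus, giving 6 syllables.
/e…i/ gap (V1→V2): cluster /jptw/ — the longest permitted-onset suffix is /tw/; onset = /tw/, preceding coda = /jp/.
/i…y/ gap (V2→V3): /lsl/; trying suffixes from longest down, /sl/ is the first permitted one, so coda /l/ | onset /sl/.
/y…e/ gap (V3→V4): /j/ is a single consonant, so it becomes the next onset.
/e…y/ gap (V4→V5): /twk/ splits as /tw/ + /k/ (/k/ is the longest suffix that is a licit onset).
/y…o/ gap (V5→V6): /ljs/ splits as /lj/ + /s/ (/s/ is the longest suffix that is a licit onset).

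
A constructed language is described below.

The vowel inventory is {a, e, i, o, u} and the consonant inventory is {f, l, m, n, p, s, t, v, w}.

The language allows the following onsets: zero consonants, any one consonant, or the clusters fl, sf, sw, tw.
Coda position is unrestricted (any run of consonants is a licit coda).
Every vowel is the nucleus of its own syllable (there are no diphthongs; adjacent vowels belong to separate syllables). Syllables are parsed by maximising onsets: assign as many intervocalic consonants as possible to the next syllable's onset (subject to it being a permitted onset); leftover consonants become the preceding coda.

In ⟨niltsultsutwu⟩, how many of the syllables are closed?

Vowels present: i, u, u, u; each is a nucleus, giving 4 syllables.
/i…u/ gap (V1→V2): /lts/ — longest licit onset from the right is /s/, leaving /lt/ as coda.
/u…u/ gap (V2→V3): cluster /lts/ — the longest permitted-onset suffix is /s/; onset = /s/, preceding coda = /lt/.
/u…u/ gap (V3→V4): cluster /tw/ — /tw/ is itself a permitted onset, so the whole cluster goes right; preceding coda = ∅.
Result: nilt.sult.su.twu.
Classifying each syllable: /nilt/ (closed), /sult/ (closed), /su/ (open), /twu/ (open).
Closed syllables: 2.

2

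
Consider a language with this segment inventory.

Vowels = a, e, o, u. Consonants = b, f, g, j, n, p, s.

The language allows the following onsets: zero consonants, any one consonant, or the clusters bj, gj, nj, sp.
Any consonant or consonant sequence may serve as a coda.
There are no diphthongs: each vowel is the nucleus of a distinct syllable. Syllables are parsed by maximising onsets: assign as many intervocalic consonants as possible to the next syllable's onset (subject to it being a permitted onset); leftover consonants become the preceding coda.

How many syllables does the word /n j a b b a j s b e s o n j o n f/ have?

Nuclei (vowels): a, a, e, o, o → 5 syllables.

5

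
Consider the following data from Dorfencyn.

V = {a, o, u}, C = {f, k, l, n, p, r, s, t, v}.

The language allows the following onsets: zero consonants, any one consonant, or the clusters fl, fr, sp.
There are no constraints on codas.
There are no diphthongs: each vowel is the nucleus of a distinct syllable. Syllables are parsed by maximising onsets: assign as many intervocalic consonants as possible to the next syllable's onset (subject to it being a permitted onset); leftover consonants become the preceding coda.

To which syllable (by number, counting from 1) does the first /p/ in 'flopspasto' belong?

1

The vowels are o, a, o — 3 nuclei, so 3 syllables.
Between /o/ (V1) and /a/ (V2): /psp/; trying suffixes from longest down, /sp/ is the first permitted one, so coda /p/ | onset /sp/.
Between /a/ (V2) and /o/ (V3): /st/; trying suffixes from longest down, /t/ is the first permitted one, so coda /s/ | onset /t/.
Syllabification: flop.spas.to.
The first /p/ is in the coda of syllable 1 (/flop/).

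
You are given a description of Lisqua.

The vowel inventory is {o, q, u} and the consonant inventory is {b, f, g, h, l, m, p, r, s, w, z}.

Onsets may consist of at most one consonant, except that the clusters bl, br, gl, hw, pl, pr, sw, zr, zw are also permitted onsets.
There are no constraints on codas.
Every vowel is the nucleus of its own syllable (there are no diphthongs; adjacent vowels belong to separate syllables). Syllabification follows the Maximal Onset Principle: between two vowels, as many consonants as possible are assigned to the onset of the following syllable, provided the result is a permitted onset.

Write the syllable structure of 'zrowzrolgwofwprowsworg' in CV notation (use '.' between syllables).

CCVC.CCVCC.CVCC.CCVC.CCVCC

The vowels are o, o, o, o, o — 5 nuclei, so 5 syllables.
V1 /o/ – V2 /o/: /wzr/ splits as /w/ + /zr/ (/zr/ is the longest suffix that is a licit onset).
V2 /o/ – V3 /o/: /lgw/; trying suffixes from longest down, /w/ is the first permitted one, so coda /lg/ | onset /w/.
V3 /o/ – V4 /o/: /fwpr/; trying suffixes from longest down, /pr/ is the first permitted one, so coda /fw/ | onset /pr/.
V4 /o/ – V5 /o/: /wsw/ splits as /w/ + /sw/ (/sw/ is the longest suffix that is a licit onset).
Result: zrow.zrolg.wofw.prow.sworg.
Mapping each syllable to C/V: /zrow/ → CCVC, /zrolg/ → CCVCC, /wofw/ → CVCC, /prow/ → CCVC, /sworg/ → CCVCC.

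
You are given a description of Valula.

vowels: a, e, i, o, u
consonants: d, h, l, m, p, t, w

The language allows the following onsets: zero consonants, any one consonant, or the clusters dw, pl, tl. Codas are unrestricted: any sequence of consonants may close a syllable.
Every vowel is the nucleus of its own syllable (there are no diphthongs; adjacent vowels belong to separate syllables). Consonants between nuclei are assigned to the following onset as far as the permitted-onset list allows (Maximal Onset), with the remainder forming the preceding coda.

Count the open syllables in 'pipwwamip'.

1

Vowels present: i, a, i; each is a nucleus, giving 3 syllables.
/i…a/ gap (V1→V2): /pww/ splits as /pw/ + /w/ (/w/ is the longest suffix that is a licit onset).
/a…i/ gap (V2→V3): just /m/ — single C goes to the following onset.
Putting it together: pipw.wa.mip.
Classifying each syllable: /pipw/ (closed), /wa/ (open), /mip/ (closed).
Open syllables: 1.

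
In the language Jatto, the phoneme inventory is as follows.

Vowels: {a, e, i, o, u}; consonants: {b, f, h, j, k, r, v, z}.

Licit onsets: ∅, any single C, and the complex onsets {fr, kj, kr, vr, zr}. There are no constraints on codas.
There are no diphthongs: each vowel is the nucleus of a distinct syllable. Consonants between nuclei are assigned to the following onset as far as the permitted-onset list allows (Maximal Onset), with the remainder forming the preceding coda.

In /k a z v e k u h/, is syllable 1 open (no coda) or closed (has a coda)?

closed

The vowels are a, e, u — 3 nuclei, so 3 syllables.
V1 /a/ – V2 /e/: /zv/; trying suffixes from longest down, /v/ is the first permitted one, so coda /z/ | onset /v/.
V2 /e/ – V3 /u/: just /k/ — single C goes to the following onset.
Putting it together: kaz.ve.kuh.
Syllable 1 is /kaz/ with coda /z/, so it is closed.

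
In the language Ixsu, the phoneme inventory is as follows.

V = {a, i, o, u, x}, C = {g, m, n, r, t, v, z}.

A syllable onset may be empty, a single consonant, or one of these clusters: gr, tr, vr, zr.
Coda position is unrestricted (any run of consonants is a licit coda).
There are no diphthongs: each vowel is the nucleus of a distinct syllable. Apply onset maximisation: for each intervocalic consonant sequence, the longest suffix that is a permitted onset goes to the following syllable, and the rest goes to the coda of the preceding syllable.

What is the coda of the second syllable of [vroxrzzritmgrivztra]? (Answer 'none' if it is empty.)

Vowels present: o, x, i, i, a; each is a nucleus, giving 5 syllables.
/o…x/ gap (V1→V2): hiatus — the boundary sits between the two vowels.
/x…i/ gap (V2→V3): /rzzr/ splits as /rz/ + /zr/ (/zr/ is the longest suffix that is a licit onset).
/i…i/ gap (V3→V4): /tmgr/ splits as /tm/ + /gr/ (/gr/ is the longest suffix that is a licit onset).
/i…a/ gap (V4→V5): /vztr/; trying suffixes from longest down, /tr/ is the first permitted one, so coda /vz/ | onset /tr/.
Result: vro.xrz.zritm.grivz.tra.
Syllable 2 is /xrz/: onset ∅, nucleus /x/, coda /rz/.

rz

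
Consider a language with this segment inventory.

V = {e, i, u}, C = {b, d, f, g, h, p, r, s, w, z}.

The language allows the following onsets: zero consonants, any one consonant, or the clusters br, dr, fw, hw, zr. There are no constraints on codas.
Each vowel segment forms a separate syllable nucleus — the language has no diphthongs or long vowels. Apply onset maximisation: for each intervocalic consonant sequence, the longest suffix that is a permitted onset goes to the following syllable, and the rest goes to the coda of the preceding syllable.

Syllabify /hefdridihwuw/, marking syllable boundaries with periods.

hef.dri.di.hwuw

Vowels present: e, i, i, u; each is a nucleus, giving 4 syllables.
Between /e/ (V1) and /i/ (V2): cluster /fdr/ — the longest permitted-onset suffix is /dr/; onset = /dr/, preceding coda = /f/.
Between /i/ (V2) and /i/ (V3): /d/ → onset of the next syllable (single consonants are always licit onsets).
Between /i/ (V3) and /u/ (V4): /hw/ is a licit onset in full, so it all attaches to the next syllable.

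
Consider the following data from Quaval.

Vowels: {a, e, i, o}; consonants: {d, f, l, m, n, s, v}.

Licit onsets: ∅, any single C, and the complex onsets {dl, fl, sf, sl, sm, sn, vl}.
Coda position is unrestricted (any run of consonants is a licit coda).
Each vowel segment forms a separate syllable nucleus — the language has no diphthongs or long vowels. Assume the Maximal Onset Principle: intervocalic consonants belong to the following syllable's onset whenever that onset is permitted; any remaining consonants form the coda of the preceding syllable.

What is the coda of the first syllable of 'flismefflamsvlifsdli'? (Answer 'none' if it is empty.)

none

The vowels are i, e, a, i, i — 5 nuclei, so 5 syllables.
/i…e/ gap (V1→V2): /sm/ — entire cluster is a permitted onset → onset /sm/, coda ∅.
/e…a/ gap (V2→V3): /ffl/ — longest licit onset from the right is /fl/, leaving /f/ as coda.
/a…i/ gap (V3→V4): /msvl/; trying suffixes from longest down, /vl/ is the first permitted one, so coda /ms/ | onset /vl/.
/i…i/ gap (V4→V5): /fsdl/; trying suffixes from longest down, /dl/ is the first permitted one, so coda /fs/ | onset /dl/.
Syllabification: fli.smef.flams.vlifs.dli.
Syllable 1 is /fli/: onset /fl/, nucleus /i/, coda ∅.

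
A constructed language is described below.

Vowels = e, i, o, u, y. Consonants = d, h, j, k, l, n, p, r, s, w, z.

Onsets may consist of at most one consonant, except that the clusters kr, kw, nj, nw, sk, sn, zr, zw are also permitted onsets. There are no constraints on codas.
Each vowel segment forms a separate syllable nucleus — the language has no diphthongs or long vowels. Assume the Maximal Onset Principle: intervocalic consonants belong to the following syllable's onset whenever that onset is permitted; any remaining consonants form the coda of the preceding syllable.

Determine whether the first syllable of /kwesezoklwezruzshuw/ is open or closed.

open

Nuclei (vowels): e, e, o, e, u, u → 6 syllables.
Between /e/ (V1) and /e/ (V2): /s/ → onset of the next syllable (single consonants are always licit onsets).
Between /e/ (V2) and /o/ (V3): just /z/ — single C goes to the following onset.
Between /o/ (V3) and /e/ (V4): cluster /klw/ — the longest permitted-onset suffix is /w/; onset = /w/, preceding coda = /kl/.
Between /e/ (V4) and /u/ (V5): /zr/ — entire cluster is a permitted onset → onset /zr/, coda ∅.
Between /u/ (V5) and /u/ (V6): /zsh/; trying suffixes from longest down, /h/ is the first permitted one, so coda /zs/ | onset /h/.
Result: kwe.se.zokl.we.zruzs.huw.
Syllable 1 is /kwe/; it ends in its nucleus with no coda, so it is open.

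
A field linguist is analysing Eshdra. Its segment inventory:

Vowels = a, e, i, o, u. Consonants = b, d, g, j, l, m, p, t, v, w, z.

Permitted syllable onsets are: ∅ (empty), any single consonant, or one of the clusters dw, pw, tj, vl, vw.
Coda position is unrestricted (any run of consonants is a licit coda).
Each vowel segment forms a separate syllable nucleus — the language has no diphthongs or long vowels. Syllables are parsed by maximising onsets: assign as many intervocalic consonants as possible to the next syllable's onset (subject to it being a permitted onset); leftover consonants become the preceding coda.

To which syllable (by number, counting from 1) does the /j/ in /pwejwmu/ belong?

Nuclei (vowels): e, u → 2 syllables.
/e…u/ gap (V1→V2): /jwm/; trying suffixes from longest down, /m/ is the first permitted one, so coda /jw/ | onset /m/.
Syllabification: pwejw.mu.
The /j/ is in the coda of syllable 1 (/pwejw/).

1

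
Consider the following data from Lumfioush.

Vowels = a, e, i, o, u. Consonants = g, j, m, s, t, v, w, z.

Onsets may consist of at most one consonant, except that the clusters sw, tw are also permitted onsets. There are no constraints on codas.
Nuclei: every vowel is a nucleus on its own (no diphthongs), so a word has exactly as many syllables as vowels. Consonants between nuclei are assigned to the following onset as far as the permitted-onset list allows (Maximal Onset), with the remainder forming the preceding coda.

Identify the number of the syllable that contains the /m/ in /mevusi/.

The vowels are e, u, i — 3 nuclei, so 3 syllables.
σ1/σ2 boundary: just /v/ — single C goes to the following onset.
σ2/σ3 boundary: /s/ is a single consonant, so it becomes the next onset.
Result: me.vu.si.
The /m/ is in the onset of syllable 1 (/me/).

1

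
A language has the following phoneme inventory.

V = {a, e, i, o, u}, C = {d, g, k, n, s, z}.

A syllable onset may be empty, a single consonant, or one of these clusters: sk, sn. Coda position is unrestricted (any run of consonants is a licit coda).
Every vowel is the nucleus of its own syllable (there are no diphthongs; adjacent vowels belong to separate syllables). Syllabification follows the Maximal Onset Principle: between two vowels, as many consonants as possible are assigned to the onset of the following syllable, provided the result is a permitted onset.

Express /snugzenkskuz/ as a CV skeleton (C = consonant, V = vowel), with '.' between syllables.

Vowels present: u, e, u; each is a nucleus, giving 3 syllables.
/u…e/ gap (V1→V2): /gz/; trying suffixes from longest down, /z/ is the first permitted one, so coda /g/ | onset /z/.
/e…u/ gap (V2→V3): /nksk/ — longest licit onset from the right is /sk/, leaving /nk/ as coda.
Result: snug.zenk.skuz.
Mapping each syllable to C/V: /snug/ → CCVC, /zenk/ → CVCC, /skuz/ → CCVC.

CCVC.CVCC.CCVC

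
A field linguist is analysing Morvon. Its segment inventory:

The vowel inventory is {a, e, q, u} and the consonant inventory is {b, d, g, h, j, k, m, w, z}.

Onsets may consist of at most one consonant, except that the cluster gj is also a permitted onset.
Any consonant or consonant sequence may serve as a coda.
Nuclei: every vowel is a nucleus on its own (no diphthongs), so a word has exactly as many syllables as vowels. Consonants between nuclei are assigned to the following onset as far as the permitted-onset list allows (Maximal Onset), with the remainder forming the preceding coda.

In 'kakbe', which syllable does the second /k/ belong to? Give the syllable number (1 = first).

Nuclei (vowels): a, e → 2 syllables.
/a…e/ gap (V1→V2): cluster /kb/ — the longest permitted-onset suffix is /b/; onset = /b/, preceding coda = /k/.
Syllabification: kak.be.
The second /k/ is in the coda of syllable 1 (/kak/).

1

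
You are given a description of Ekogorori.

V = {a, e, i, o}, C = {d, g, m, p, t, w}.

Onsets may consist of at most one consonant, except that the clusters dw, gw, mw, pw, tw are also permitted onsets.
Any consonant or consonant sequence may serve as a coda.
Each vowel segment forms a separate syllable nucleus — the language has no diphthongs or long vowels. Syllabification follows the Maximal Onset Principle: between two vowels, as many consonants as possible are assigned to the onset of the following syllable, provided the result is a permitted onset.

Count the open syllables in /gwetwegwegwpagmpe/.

3

The vowels are e, e, e, a, e — 5 nuclei, so 5 syllables.
/e…e/ gap (V1→V2): /tw/ is a licit onset in full, so it all attaches to the next syllable.
/e…e/ gap (V2→V3): /gw/ — entire cluster is a permitted onset → onset /gw/, coda ∅.
/e…a/ gap (V3→V4): /gwp/ — longest licit onset from the right is /p/, leaving /gw/ as coda.
/a…e/ gap (V4→V5): /gmp/ splits as /gm/ + /p/ (/p/ is the longest suffix that is a licit onset).
Result: gwe.twe.gwegw.pagm.pe.
Classifying each syllable: /gwe/ (open), /twe/ (open), /gwegw/ (closed), /pagm/ (closed), /pe/ (open).
Open syllables: 3.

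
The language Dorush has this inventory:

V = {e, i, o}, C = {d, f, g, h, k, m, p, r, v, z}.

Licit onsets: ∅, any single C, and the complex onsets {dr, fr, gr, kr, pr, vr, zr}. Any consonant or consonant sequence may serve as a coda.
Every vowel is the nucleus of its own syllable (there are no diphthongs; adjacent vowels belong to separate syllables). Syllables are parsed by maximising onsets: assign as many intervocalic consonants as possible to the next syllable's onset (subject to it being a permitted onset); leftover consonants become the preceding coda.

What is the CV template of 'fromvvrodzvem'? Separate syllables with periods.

CCVCC.CCVCC.CVC

The vowels are o, o, e — 3 nuclei, so 3 syllables.
σ1/σ2 boundary: cluster /mvvr/ — the longest permitted-onset suffix is /vr/; onset = /vr/, preceding coda = /mv/.
σ2/σ3 boundary: /dzv/ splits as /dz/ + /v/ (/v/ is the longest suffix that is a licit onset).
Result: fromv.vrodz.vem.
Mapping each syllable to C/V: /fromv/ → CCVCC, /vrodz/ → CCVCC, /vem/ → CVC.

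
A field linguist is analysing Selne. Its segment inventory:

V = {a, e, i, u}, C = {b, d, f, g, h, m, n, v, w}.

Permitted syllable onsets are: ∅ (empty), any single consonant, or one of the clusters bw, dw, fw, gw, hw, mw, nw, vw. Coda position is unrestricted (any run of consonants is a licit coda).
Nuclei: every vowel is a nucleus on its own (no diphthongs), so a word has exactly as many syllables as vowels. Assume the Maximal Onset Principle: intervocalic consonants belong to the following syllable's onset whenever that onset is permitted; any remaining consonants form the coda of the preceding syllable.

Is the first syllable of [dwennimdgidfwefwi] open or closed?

Vowels present: e, i, i, e, i; each is a nucleus, giving 5 syllables.
Between /e/ (V1) and /i/ (V2): /nn/ splits as /n/ + /n/ (/n/ is the longest suffix that is a licit onset).
Between /i/ (V2) and /i/ (V3): /mdg/ splits as /md/ + /g/ (/g/ is the longest suffix that is a licit onset).
Between /i/ (V3) and /e/ (V4): /dfw/ splits as /d/ + /fw/ (/fw/ is the longest suffix that is a licit onset).
Between /e/ (V4) and /i/ (V5): /fw/ — entire cluster is a permitted onset → onset /fw/, coda ∅.
Syllabification: dwen.nimd.gid.fwe.fwi.
Syllable 1 is /dwen/ with coda /n/, so it is closed.

closed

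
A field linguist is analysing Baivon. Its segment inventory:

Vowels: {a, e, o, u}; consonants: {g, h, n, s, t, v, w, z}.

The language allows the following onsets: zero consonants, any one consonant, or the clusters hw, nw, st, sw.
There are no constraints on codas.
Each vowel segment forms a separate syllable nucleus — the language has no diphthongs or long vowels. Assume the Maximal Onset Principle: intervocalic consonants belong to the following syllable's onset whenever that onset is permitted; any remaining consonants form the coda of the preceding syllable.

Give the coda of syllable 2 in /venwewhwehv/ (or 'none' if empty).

Nuclei (vowels): e, e, e → 3 syllables.
Between /e/ (V1) and /e/ (V2): /nw/ is a licit onset in full, so it all attaches to the next syllable.
Between /e/ (V2) and /e/ (V3): /whw/; trying suffixes from longest down, /hw/ is the first permitted one, so coda /w/ | onset /hw/.
So the parse is ve.nwew.hwehv.
Syllable 2 is /nwew/: onset /nw/, nucleus /e/, coda /w/.

w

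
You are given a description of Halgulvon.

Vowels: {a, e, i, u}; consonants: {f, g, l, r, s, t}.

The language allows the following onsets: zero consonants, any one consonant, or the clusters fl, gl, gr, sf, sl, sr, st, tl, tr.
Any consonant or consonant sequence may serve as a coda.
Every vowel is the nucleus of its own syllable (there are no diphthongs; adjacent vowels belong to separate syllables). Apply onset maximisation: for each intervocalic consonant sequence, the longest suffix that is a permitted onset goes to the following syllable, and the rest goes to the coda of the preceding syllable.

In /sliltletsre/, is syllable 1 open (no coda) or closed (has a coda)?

closed

Vowels present: i, e, e; each is a nucleus, giving 3 syllables.
σ1/σ2 boundary: cluster /ltl/ — the longest permitted-onset suffix is /tl/; onset = /tl/, preceding coda = /l/.
σ2/σ3 boundary: /tsr/ splits as /t/ + /sr/ (/sr/ is the longest suffix that is a licit onset).
Putting it together: slil.tlet.sre.
Syllable 1 is /slil/ with coda /l/, so it is closed.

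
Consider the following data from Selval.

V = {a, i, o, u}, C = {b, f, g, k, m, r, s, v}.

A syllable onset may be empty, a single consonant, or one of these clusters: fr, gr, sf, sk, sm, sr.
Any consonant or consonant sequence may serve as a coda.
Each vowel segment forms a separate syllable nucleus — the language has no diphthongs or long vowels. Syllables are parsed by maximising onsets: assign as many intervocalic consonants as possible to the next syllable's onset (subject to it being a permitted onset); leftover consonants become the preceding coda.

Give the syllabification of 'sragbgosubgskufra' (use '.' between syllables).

sragb.go.subg.sku.fra

Nuclei (vowels): a, o, u, u, a → 5 syllables.
Between /a/ (V1) and /o/ (V2): /gbg/; trying suffixes from longest down, /g/ is the first permitted one, so coda /gb/ | onset /g/.
Between /o/ (V2) and /u/ (V3): /s/ → onset of the next syllable (single consonants are always licit onsets).
Between /u/ (V3) and /u/ (V4): cluster /bgsk/ — the longest permitted-onset suffix is /sk/; onset = /sk/, preceding coda = /bg/.
Between /u/ (V4) and /a/ (V5): cluster /fr/ — /fr/ is itself a permitted onset, so the whole cluster goes right; preceding coda = ∅.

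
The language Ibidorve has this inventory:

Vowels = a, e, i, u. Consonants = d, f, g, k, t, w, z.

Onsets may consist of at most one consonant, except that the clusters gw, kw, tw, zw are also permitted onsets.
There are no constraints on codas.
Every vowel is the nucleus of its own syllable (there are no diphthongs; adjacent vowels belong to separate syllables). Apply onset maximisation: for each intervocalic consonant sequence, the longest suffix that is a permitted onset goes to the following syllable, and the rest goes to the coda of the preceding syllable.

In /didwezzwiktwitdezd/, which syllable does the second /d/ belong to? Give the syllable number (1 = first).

1

Vowels present: i, e, i, i, e; each is a nucleus, giving 5 syllables.
σ1/σ2 boundary: cluster /dw/ — the longest permitted-onset suffix is /w/; onset = /w/, preceding coda = /d/.
σ2/σ3 boundary: cluster /zzw/ — the longest permitted-onset suffix is /zw/; onset = /zw/, preceding coda = /z/.
σ3/σ4 boundary: /ktw/ — longest licit onset from the right is /tw/, leaving /k/ as coda.
σ4/σ5 boundary: /td/ — longest licit onset from the right is /d/, leaving /t/ as coda.
Result: did.wez.zwik.twit.dezd.
The second /d/ is in the coda of syllable 1 (/did/).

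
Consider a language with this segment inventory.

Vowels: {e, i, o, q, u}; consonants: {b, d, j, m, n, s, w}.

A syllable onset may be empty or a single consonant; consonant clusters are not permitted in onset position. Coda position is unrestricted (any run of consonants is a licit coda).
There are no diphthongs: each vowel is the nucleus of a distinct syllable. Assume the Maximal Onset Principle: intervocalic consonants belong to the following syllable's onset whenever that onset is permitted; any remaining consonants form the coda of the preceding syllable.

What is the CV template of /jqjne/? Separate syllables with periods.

CVC.CV

Vowels present: q, e; each is a nucleus, giving 2 syllables.
σ1/σ2 boundary: cluster /jn/ — the longest permitted-onset suffix is /n/; onset = /n/, preceding coda = /j/.
So the parse is jqj.ne.
Mapping each syllable to C/V: /jqj/ → CVC, /ne/ → CV.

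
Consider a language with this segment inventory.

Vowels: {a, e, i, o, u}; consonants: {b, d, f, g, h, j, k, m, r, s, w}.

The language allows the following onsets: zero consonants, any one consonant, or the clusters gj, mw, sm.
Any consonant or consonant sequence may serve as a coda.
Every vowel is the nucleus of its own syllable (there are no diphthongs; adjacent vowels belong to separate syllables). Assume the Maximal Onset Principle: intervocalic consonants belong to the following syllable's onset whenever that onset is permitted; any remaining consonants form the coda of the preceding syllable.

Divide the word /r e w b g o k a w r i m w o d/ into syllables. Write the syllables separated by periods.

rewb.go.kaw.ri.mwod

Nuclei (vowels): e, o, a, i, o → 5 syllables.
σ1/σ2 boundary: cluster /wbg/ — the longest permitted-onset suffix is /g/; onset = /g/, preceding coda = /wb/.
σ2/σ3 boundary: /k/ → onset of the next syllable (single consonants are always licit onsets).
σ3/σ4 boundary: cluster /wr/ — the longest permitted-onset suffix is /r/; onset = /r/, preceding coda = /w/.
σ4/σ5 boundary: cluster /mw/ — /mw/ is itself a permitted onset, so the whole cluster goes right; preceding coda = ∅.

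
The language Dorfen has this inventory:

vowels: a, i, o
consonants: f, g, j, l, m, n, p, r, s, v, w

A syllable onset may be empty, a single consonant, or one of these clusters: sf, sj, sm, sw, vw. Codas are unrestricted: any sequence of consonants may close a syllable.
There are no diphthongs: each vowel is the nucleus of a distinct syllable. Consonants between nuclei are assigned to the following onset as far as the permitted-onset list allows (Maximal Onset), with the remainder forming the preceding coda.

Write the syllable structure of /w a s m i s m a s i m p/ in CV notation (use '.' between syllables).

CV.CCV.CCV.CVCC

Nuclei (vowels): a, i, a, i → 4 syllables.
/a…i/ gap (V1→V2): /sm/ is a licit onset in full, so it all attaches to the next syllable.
/i…a/ gap (V2→V3): cluster /sm/ — /sm/ is itself a permitted onset, so the whole cluster goes right; preceding coda = ∅.
/a…i/ gap (V3→V4): just /s/ — single C goes to the following onset.
So the parse is wa.smi.sma.simp.
Mapping each syllable to C/V: /wa/ → CV, /smi/ → CCV, /sma/ → CCV, /simp/ → CVCC.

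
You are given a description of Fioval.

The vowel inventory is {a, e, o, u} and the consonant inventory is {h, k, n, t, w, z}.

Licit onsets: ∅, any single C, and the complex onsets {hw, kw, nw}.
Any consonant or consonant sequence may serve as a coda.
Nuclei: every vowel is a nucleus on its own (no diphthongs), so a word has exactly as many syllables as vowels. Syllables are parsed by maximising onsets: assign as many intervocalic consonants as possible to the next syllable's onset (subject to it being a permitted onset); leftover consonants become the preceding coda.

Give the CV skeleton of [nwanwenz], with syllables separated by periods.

CCV.CCVCC

The vowels are a, e — 2 nuclei, so 2 syllables.
/a…e/ gap (V1→V2): cluster /nw/ — /nw/ is itself a permitted onset, so the whole cluster goes right; preceding coda = ∅.
So the parse is nwa.nwenz.
Mapping each syllable to C/V: /nwa/ → CCV, /nwenz/ → CCVCC.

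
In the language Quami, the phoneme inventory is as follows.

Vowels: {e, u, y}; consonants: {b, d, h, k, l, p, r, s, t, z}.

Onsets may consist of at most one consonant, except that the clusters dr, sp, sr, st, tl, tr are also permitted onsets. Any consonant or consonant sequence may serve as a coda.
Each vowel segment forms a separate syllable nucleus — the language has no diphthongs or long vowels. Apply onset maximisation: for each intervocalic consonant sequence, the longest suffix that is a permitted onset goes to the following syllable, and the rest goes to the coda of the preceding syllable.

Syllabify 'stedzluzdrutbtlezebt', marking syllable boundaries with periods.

stedz.luz.drutb.tle.zebt

Nuclei (vowels): e, u, u, e, e → 5 syllables.
V1 /e/ – V2 /u/: cluster /dzl/ — the longest permitted-onset suffix is /l/; onset = /l/, preceding coda = /dz/.
V2 /u/ – V3 /u/: /zdr/; trying suffixes from longest down, /dr/ is the first permitted one, so coda /z/ | onset /dr/.
V3 /u/ – V4 /e/: /tbtl/ — longest licit onset from the right is /tl/, leaving /tb/ as coda.
V4 /e/ – V5 /e/: /z/ is a single consonant, so it becomes the next onset.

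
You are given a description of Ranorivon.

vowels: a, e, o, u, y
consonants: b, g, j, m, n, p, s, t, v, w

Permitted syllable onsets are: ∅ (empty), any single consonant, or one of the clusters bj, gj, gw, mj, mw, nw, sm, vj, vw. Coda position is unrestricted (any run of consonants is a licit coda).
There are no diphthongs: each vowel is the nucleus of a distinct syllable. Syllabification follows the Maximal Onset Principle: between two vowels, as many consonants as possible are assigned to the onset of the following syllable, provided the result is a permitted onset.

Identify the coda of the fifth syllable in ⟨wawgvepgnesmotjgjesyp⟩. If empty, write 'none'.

none

Nuclei (vowels): a, e, e, o, e, y → 6 syllables.
/a…e/ gap (V1→V2): /wgv/ — longest licit onset from the right is /v/, leaving /wg/ as coda.
/e…e/ gap (V2→V3): /pgn/ splits as /pg/ + /n/ (/n/ is the longest suffix that is a licit onset).
/e…o/ gap (V3→V4): /sm/ — entire cluster is a permitted onset → onset /sm/, coda ∅.
/o…e/ gap (V4→V5): cluster /tjgj/ — the longest permitted-onset suffix is /gj/; onset = /gj/, preceding coda = /tj/.
/e…y/ gap (V5→V6): /s/ → onset of the next syllable (single consonants are always licit onsets).
So the parse is wawg.vepg.ne.smotj.gje.syp.
Syllable 5 is /gje/: onset /gj/, nucleus /e/, coda ∅.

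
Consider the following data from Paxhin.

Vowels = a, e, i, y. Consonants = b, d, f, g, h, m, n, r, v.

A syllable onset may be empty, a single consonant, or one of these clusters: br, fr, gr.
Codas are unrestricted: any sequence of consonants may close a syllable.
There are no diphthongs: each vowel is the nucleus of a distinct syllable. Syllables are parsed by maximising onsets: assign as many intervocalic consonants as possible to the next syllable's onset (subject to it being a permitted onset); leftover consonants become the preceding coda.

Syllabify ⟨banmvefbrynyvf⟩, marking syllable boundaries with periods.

The vowels are a, e, y, y — 4 nuclei, so 4 syllables.
/a…e/ gap (V1→V2): /nmv/; trying suffixes from longest down, /v/ is the first permitted one, so coda /nm/ | onset /v/.
/e…y/ gap (V2→V3): cluster /fbr/ — the longest permitted-onset suffix is /br/; onset = /br/, preceding coda = /f/.
/y…y/ gap (V3→V4): /n/ → onset of the next syllable (single consonants are always licit onsets).

banm.vef.bry.nyvf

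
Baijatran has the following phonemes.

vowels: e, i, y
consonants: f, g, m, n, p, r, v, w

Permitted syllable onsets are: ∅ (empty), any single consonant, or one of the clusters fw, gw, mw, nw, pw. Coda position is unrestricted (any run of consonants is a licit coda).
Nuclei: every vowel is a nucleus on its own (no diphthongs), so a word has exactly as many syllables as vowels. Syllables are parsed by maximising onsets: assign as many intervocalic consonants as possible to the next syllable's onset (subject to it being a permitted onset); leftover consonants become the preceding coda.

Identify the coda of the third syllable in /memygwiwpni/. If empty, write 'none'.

wp

Vowels present: e, y, i, i; each is a nucleus, giving 4 syllables.
/e…y/ gap (V1→V2): /m/ is a single consonant, so it becomes the next onset.
/y…i/ gap (V2→V3): /gw/ is a licit onset in full, so it all attaches to the next syllable.
/i…i/ gap (V3→V4): /wpn/ splits as /wp/ + /n/ (/n/ is the longest suffix that is a licit onset).
So the parse is me.my.gwiwp.ni.
Syllable 3 is /gwiwp/: onset /gw/, nucleus /i/, coda /wp/.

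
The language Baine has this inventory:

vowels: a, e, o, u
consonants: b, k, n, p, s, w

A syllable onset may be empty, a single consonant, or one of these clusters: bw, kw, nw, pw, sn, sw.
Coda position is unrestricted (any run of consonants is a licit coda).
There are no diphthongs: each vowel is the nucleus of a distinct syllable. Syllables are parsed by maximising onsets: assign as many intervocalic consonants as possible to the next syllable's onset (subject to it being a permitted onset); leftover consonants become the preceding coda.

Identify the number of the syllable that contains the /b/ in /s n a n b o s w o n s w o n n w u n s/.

Nuclei (vowels): a, o, o, o, u → 5 syllables.
σ1/σ2 boundary: /nb/; trying suffixes from longest down, /b/ is the first permitted one, so coda /n/ | onset /b/.
σ2/σ3 boundary: /sw/ — entire cluster is a permitted onset → onset /sw/, coda ∅.
σ3/σ4 boundary: /nsw/; trying suffixes from longest down, /sw/ is the first permitted one, so coda /n/ | onset /sw/.
σ4/σ5 boundary: /nnw/ — longest licit onset from the right is /nw/, leaving /n/ as coda.
So the parse is snan.bo.swon.swon.nwuns.
The /b/ is in the onset of syllable 2 (/bo/).

2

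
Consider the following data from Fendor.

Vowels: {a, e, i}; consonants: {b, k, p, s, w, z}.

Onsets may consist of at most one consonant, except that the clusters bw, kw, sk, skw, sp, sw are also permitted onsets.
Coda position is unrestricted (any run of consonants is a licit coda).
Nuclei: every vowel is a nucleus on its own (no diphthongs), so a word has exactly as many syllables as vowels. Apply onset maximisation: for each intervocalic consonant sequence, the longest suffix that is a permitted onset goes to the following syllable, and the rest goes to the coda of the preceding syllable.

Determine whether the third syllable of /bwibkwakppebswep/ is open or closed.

Nuclei (vowels): i, a, e, e → 4 syllables.
V1 /i/ – V2 /a/: cluster /bkw/ — the longest permitted-onset suffix is /kw/; onset = /kw/, preceding coda = /b/.
V2 /a/ – V3 /e/: cluster /kpp/ — the longest permitted-onset suffix is /p/; onset = /p/, preceding coda = /kp/.
V3 /e/ – V4 /e/: cluster /bsw/ — the longest permitted-onset suffix is /sw/; onset = /sw/, preceding coda = /b/.
Result: bwib.kwakp.peb.swep.
Syllable 3 is /peb/ with coda /b/, so it is closed.

closed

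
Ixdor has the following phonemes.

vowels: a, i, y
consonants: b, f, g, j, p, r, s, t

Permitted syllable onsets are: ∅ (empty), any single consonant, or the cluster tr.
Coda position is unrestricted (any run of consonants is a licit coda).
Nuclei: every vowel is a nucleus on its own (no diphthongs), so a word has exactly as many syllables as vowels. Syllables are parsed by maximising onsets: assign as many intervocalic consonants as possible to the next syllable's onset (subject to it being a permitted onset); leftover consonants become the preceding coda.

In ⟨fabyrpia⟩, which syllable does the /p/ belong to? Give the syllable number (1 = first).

Vowels present: a, y, i, a; each is a nucleus, giving 4 syllables.
V1 /a/ – V2 /y/: just /b/ — single C goes to the following onset.
V2 /y/ – V3 /i/: /rp/ — longest licit onset from the right is /p/, leaving /r/ as coda.
V3 /i/ – V4 /a/: no consonants, so the boundary falls immediately after /i/.
So the parse is fa.byr.pi.a.
The /p/ is in the onset of syllable 3 (/pi/).

3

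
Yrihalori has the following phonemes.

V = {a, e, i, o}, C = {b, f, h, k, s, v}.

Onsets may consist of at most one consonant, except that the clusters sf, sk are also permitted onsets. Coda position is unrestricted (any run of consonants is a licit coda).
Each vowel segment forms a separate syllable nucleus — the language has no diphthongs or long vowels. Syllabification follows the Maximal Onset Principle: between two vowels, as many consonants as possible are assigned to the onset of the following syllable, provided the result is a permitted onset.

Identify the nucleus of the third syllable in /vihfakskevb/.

e

Nuclei (vowels): i, a, e → 3 syllables.
The third nucleus (vowel 3 from the left) is /e/.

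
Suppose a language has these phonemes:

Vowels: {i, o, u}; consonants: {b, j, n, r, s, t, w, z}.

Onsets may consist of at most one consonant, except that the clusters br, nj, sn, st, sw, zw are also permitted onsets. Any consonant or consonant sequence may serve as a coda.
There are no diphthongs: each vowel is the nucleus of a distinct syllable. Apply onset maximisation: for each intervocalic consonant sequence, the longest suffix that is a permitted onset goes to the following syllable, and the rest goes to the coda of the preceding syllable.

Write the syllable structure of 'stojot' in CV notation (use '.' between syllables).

CCV.CVC

The vowels are o, o — 2 nuclei, so 2 syllables.
Between /o/ (V1) and /o/ (V2): /j/ → onset of the next syllable (single consonants are always licit onsets).
Syllabification: sto.jot.
Mapping each syllable to C/V: /sto/ → CCV, /jot/ → CVC.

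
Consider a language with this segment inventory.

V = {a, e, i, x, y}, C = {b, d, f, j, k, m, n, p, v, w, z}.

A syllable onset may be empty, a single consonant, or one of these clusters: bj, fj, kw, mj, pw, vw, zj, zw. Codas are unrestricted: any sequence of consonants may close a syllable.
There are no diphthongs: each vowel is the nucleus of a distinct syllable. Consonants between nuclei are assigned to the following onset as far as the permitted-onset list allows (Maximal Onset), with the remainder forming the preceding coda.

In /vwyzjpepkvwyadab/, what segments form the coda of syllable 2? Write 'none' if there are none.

The vowels are y, e, y, a, a — 5 nuclei, so 5 syllables.
Between /y/ (V1) and /e/ (V2): cluster /zjp/ — the longest permitted-onset suffix is /p/; onset = /p/, preceding coda = /zj/.
Between /e/ (V2) and /y/ (V3): /pkvw/ splits as /pk/ + /vw/ (/vw/ is the longest suffix that is a licit onset).
Between /y/ (V3) and /a/ (V4): hiatus — the boundary sits between the two vowels.
Between /a/ (V4) and /a/ (V5): /d/ → onset of the next syllable (single consonants are always licit onsets).
Syllabification: vwyzj.pepk.vwy.a.dab.
Syllable 2 is /pepk/: onset /p/, nucleus /e/, coda /pk/.

pk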